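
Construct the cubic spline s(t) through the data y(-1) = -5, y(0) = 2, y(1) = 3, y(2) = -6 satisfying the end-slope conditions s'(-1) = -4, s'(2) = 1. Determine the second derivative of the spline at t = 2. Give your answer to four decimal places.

40.9333

Let M_i = s''(x_i). Step sizes h_i = 1, 1, 1; slopes of the chords Δ_i = (y_(i+1) - y_i)/h_i = 7, 1, -9.
  1·M_0 + 4·M_1 + 1·M_2 = 6(Δ_1 - Δ_0) = -36
  1·M_1 + 4·M_2 + 1·M_3 = 6(Δ_2 - Δ_1) = -60
Clamped end conditions give two more equations: 2h_0·M_0 + h_0·M_1 = 6(Δ_0 - s'(-1)) = 66 and h_2·M_2 + 2h_2·M_3 = 6(s'(2) - Δ_2) = 60.
Forward elimination and back-substitution give M_0 = 596/15, M_1 = -202/15, M_2 = -328/15, M_3 = 614/15.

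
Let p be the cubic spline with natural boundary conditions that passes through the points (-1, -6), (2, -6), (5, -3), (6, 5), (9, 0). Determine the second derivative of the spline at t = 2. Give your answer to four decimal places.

-1.1754

Put M_i = p'' at the i-th knot. Here h = (3, 3, 1, 3) and Δ = (0, 1, 8, -5/3), so the interior equations h_(i-1)·M_(i-1) + 2(h_(i-1)+h_i)·M_i + h_i·M_(i+1) = 6(Δ_i − Δ_(i-1)) read
  3·M_0 + 12·M_1 + 3·M_2 = 6(Δ_1 - Δ_0) = 6
  3·M_1 + 8·M_2 + 1·M_3 = 6(Δ_2 - Δ_1) = 42
  1·M_2 + 8·M_3 + 3·M_4 = 6(Δ_3 - Δ_2) = -58
Natural end conditions: M_0 = M_4 = 0.
Solving: M_0 = 0, M_1 = -67/57, M_2 = 382/57, M_3 = -461/57, M_4 = 0.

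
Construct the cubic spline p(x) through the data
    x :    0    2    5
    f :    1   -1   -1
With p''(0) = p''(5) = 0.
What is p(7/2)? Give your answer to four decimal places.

Put M_i = p'' at the i-th knot. Here h = (2, 3) and Δ = (-1, 0), so the interior equations h_(i-1)·M_(i-1) + 2(h_(i-1)+h_i)·M_i + h_i·M_(i+1) = 6(Δ_i − Δ_(i-1)) read
  2·M_0 + 10·M_1 + 3·M_2 = 6(Δ_1 - Δ_0) = 6
Natural end conditions: M_0 = M_2 = 0.
Forward elimination and back-substitution give M_0 = 0, M_1 = 3/5, M_2 = 0.
On [2, 5], p(x) = -1 - 3/5·(x - 2) + 3/10·(x - 2)² - 1/30·(x - 2)³.
With (x - 2) = 3/2: p(7/2) = -107/80.

-1.3375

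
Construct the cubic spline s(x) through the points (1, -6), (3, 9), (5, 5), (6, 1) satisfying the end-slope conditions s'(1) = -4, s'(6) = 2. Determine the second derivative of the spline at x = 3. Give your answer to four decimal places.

-12.8478

Write M_i for s''(x_i). With h_i = 2, 2, 1 and divided differences Δ_i = 15/2, -2, -4, the continuity of s' gives the tridiagonal system
  2·M_0 + 8·M_1 + 2·M_2 = 6(Δ_1 - Δ_0) = -57
  2·M_1 + 6·M_2 + 1·M_3 = 6(Δ_2 - Δ_1) = -12
Clamped end conditions give two more equations: 2h_0·M_0 + h_0·M_1 = 6(Δ_0 - s'(1)) = 69 and h_2·M_2 + 2h_2·M_3 = 6(s'(6) - Δ_2) = 36.
Solving the tridiagonal system: M_0 = 1089/46, M_1 = -591/46, M_2 = -18/23, M_3 = 423/23.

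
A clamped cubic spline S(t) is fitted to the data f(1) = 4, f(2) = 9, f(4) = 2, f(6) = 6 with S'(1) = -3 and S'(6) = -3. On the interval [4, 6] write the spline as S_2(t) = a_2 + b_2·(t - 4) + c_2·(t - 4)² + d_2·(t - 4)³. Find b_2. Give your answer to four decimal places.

Let σ_i = S''(x_i). Step sizes h_i = 1, 2, 2; slopes of the chords Δ_i = (y_(i+1) - y_i)/h_i = 5, -7/2, 2.
  1·σ_0 + 6·σ_1 + 2·σ_2 = 6(Δ_1 - Δ_0) = -51
  2·σ_1 + 8·σ_2 + 2·σ_3 = 6(Δ_2 - Δ_1) = 33
Clamped end conditions give two more equations: 2h_0·σ_0 + h_0·σ_1 = 6(Δ_0 - S'(1)) = 48 and h_2·σ_2 + 2h_2·σ_3 = 6(S'(6) - Δ_2) = -30.
Hence σ_0 = 33, σ_1 = -18, σ_2 = 12, σ_3 = -27/2.
On [4, 6], with S_2(t) = a_2 + b_2·(t - 4) + c_2·(t - 4)² + d_2·(t - 4)³: c_2 = σ_2/2 = 6, d_2 = (σ_3 - σ_2)/(6h_2) = -17/8, b_2 = Δ_2 - h_2(2σ_2 + σ_3)/6 = -3/2.

-1.5000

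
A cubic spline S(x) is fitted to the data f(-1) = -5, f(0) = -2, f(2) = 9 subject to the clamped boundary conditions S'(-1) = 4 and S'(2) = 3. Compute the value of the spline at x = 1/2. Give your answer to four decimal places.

0.5391

Let M_i = S''(x_i). Step sizes h_i = 1, 2; slopes of the chords Δ_i = (y_(i+1) - y_i)/h_i = 3, 11/2.
  1·M_0 + 6·M_1 + 2·M_2 = 6(Δ_1 - Δ_0) = 15
Clamped end conditions give two more equations: 2h_0·M_0 + h_0·M_1 = 6(Δ_0 - S'(-1)) = -6 and h_1·M_1 + 2h_1·M_2 = 6(S'(2) - Δ_1) = -15.
Forward elimination and back-substitution give M_0 = -35/6, M_1 = 17/3, M_2 = -79/12.
On [0, 2], S(x) = -2 + 47/12·x + 17/6·x² - 49/48·x³.
With x = 1/2: S(1/2) = 69/128.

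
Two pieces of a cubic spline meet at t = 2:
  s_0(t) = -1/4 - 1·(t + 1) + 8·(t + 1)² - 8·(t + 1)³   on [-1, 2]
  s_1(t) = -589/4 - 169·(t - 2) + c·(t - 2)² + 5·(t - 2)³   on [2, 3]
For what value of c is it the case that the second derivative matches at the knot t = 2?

-64

s_0''(t) = 16 - 48·(t + 1), so s_0''(2) = -128. On the right, s_1''(2) = 2c, so c = -64.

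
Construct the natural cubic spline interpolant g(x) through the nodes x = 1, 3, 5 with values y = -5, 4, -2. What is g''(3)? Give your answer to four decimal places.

Put M_i = g'' at the i-th knot. Here h = (2, 2) and Δ = (9/2, -3), so the interior equations h_(i-1)·M_(i-1) + 2(h_(i-1)+h_i)·M_i + h_i·M_(i+1) = 6(Δ_i − Δ_(i-1)) read
  2·M_0 + 8·M_1 + 2·M_2 = 6(Δ_1 - Δ_0) = -45
Natural end conditions: M_0 = M_2 = 0.
Hence M_0 = 0, M_1 = -45/8, M_2 = 0.

-5.6250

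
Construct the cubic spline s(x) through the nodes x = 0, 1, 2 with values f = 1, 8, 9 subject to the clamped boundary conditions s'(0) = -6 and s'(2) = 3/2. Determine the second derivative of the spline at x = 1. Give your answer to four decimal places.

Put M_i = s'' at the i-th knot. Here h = (1, 1) and Δ = (7, 1), so the interior equations h_(i-1)·M_(i-1) + 2(h_(i-1)+h_i)·M_i + h_i·M_(i+1) = 6(Δ_i − Δ_(i-1)) read
  1·M_0 + 4·M_1 + 1·M_2 = 6(Δ_1 - Δ_0) = -36
Clamped end conditions give two more equations: 2h_0·M_0 + h_0·M_1 = 6(Δ_0 - s'(0)) = 78 and h_1·M_1 + 2h_1·M_2 = 6(s'(2) - Δ_1) = 3.
Hence M_0 = 207/4, M_1 = -51/2, M_2 = 57/4.

-25.5000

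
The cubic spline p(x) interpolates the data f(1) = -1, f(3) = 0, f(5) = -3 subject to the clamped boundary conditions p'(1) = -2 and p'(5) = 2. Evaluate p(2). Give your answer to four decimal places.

Write σ_i for p''(x_i). With h_i = 2, 2 and divided differences Δ_i = 1/2, -3/2, the continuity of p' gives the tridiagonal system
  2·σ_0 + 8·σ_1 + 2·σ_2 = 6(Δ_1 - Δ_0) = -12
Clamped end conditions give two more equations: 2h_0·σ_0 + h_0·σ_1 = 6(Δ_0 - p'(1)) = 15 and h_1·σ_1 + 2h_1·σ_2 = 6(p'(5) - Δ_1) = 21.
Solving: σ_0 = 25/4, σ_1 = -5, σ_2 = 31/4.
On [1, 3], p(x) = -1 - 2·(x - 1) + 25/8·(x - 1)² - 15/16·(x - 1)³.
With (x - 1) = 1: p(2) = -13/16.

-0.8125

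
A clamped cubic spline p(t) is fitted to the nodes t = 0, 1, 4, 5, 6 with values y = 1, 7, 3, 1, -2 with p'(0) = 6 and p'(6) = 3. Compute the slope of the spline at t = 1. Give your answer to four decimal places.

With M_i denoting the second derivative at x_i, h_i = 1, 3, 1, 1, and Δ_i = (y_(i+1) − y_i)/h_i = 6, -4/3, -2, -3:
  1·M_0 + 8·M_1 + 3·M_2 = 6(Δ_1 - Δ_0) = -44
  3·M_1 + 8·M_2 + 1·M_3 = 6(Δ_2 - Δ_1) = -4
  1·M_2 + 4·M_3 + 1·M_4 = 6(Δ_3 - Δ_2) = -6
Clamped end conditions give two more equations: 2h_0·M_0 + h_0·M_1 = 6(Δ_0 - p'(0)) = 0 and h_3·M_3 + 2h_3·M_4 = 6(p'(6) - Δ_3) = 36.
Forward elimination and back-substitution give M_0 = 203/57, M_1 = -406/57, M_2 = 179/57, M_3 = -442/57, M_4 = 1247/57.
On [1, 4], p'(t) = b_1 + 2c_1·(t - 1) + 3d_1·(t - 1)² with b_1 = Δ_1 - h_1(2M_1 + M_2)/6 = 481/114, c_1 = M_1/2 = -203/57, d_1 = (M_2 - M_1)/(6h_1) = 65/114. So p'(1) = 481/114.

4.2193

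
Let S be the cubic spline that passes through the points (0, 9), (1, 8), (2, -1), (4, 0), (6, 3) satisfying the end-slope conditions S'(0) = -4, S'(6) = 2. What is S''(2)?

14

With σ_i denoting the second derivative at x_i, h_i = 1, 1, 2, 2, and Δ_i = (y_(i+1) − y_i)/h_i = -1, -9, 1/2, 3/2:
  1·σ_0 + 4·σ_1 + 1·σ_2 = 6(Δ_1 - Δ_0) = -48
  1·σ_1 + 6·σ_2 + 2·σ_3 = 6(Δ_2 - Δ_1) = 57
  2·σ_2 + 8·σ_3 + 2·σ_4 = 6(Δ_3 - Δ_2) = 6
Clamped end conditions give two more equations: 2h_0·σ_0 + h_0·σ_1 = 6(Δ_0 - S'(0)) = 18 and h_3·σ_3 + 2h_3·σ_4 = 6(S'(6) - Δ_3) = 3.
Hence σ_0 = 134/7, σ_1 = -142/7, σ_2 = 14, σ_3 = -47/14, σ_4 = 17/7.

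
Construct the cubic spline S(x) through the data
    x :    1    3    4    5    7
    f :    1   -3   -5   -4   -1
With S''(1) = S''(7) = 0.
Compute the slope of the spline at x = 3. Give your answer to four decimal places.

Put M_i = S'' at the i-th knot. Here h = (2, 1, 1, 2) and Δ = (-2, -2, 1, 3/2), so the interior equations h_(i-1)·M_(i-1) + 2(h_(i-1)+h_i)·M_i + h_i·M_(i+1) = 6(Δ_i − Δ_(i-1)) read
  2·M_0 + 6·M_1 + 1·M_2 = 6(Δ_1 - Δ_0) = 0
  1·M_1 + 4·M_2 + 1·M_3 = 6(Δ_2 - Δ_1) = 18
  1·M_2 + 6·M_3 + 2·M_4 = 6(Δ_3 - Δ_2) = 3
Natural end conditions: M_0 = M_4 = 0.
Solving the tridiagonal system: M_0 = 0, M_1 = -35/44, M_2 = 105/22, M_3 = -13/44, M_4 = 0.
On [3, 4], S'(x) = b_1 + 2c_1·(x - 3) + 3d_1·(x - 3)² with b_1 = Δ_1 - h_1(2M_1 + M_2)/6 = -167/66, c_1 = M_1/2 = -35/88, d_1 = (M_2 - M_1)/(6h_1) = 245/264. So S'(3) = -167/66.

-2.5303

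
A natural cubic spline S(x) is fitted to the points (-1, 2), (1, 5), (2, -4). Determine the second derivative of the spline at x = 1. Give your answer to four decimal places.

-10.5000

Put M_i = S'' at the i-th knot. Here h = (2, 1) and Δ = (3/2, -9), so the interior equations h_(i-1)·M_(i-1) + 2(h_(i-1)+h_i)·M_i + h_i·M_(i+1) = 6(Δ_i − Δ_(i-1)) read
  2·M_0 + 6·M_1 + 1·M_2 = 6(Δ_1 - Δ_0) = -63
Natural end conditions: M_0 = M_2 = 0.
Forward elimination and back-substitution give M_0 = 0, M_1 = -21/2, M_2 = 0.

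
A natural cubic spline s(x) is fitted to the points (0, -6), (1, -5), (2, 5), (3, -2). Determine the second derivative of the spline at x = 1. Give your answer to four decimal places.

Write σ_i for s''(x_i). With h_i = 1, 1, 1 and divided differences Δ_i = 1, 10, -7, the continuity of s' gives the tridiagonal system
  1·σ_0 + 4·σ_1 + 1·σ_2 = 6(Δ_1 - Δ_0) = 54
  1·σ_1 + 4·σ_2 + 1·σ_3 = 6(Δ_2 - Δ_1) = -102
Natural end conditions: σ_0 = σ_3 = 0.
Solving: σ_0 = 0, σ_1 = 106/5, σ_2 = -154/5, σ_3 = 0.

21.2000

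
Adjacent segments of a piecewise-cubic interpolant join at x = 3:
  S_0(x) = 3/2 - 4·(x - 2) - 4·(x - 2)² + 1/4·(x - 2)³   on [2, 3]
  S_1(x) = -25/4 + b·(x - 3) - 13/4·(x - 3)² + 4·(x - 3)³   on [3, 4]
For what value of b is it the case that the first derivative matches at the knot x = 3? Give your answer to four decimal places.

S_0'(x) = -4 - 8·(x - 2) + 3/4·(x - 2)², so S_0'(3) = -45/4. On the right, S_1'(3) = b, so b = -45/4.

-11.2500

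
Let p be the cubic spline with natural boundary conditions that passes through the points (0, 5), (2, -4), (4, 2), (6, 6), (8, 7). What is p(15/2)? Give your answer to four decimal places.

6.8421

Let M_i = p''(x_i). Step sizes h_i = 2, 2, 2, 2; slopes of the chords Δ_i = (y_(i+1) - y_i)/h_i = -9/2, 3, 2, 1/2.
  2·M_0 + 8·M_1 + 2·M_2 = 6(Δ_1 - Δ_0) = 45
  2·M_1 + 8·M_2 + 2·M_3 = 6(Δ_2 - Δ_1) = -6
  2·M_2 + 8·M_3 + 2·M_4 = 6(Δ_3 - Δ_2) = -9
Natural end conditions: M_0 = M_4 = 0.
Forward elimination and back-substitution give M_0 = 0, M_1 = 345/56, M_2 = -15/7, M_3 = -33/56, M_4 = 0.
On [6, 8], p(t) = 6 + 25/28·(t - 6) - 33/112·(t - 6)² + 11/224·(t - 6)³.
With (t - 6) = 3/2: p(15/2) = 12261/1792.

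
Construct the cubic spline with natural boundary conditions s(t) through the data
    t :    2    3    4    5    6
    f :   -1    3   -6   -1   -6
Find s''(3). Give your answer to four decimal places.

-27.9643

Write m_i for s''(x_i). With h_i = 1, 1, 1, 1 and divided differences Δ_i = 4, -9, 5, -5, the continuity of s' gives the tridiagonal system
  1·m_0 + 4·m_1 + 1·m_2 = 6(Δ_1 - Δ_0) = -78
  1·m_1 + 4·m_2 + 1·m_3 = 6(Δ_2 - Δ_1) = 84
  1·m_2 + 4·m_3 + 1·m_4 = 6(Δ_3 - Δ_2) = -60
Natural end conditions: m_0 = m_4 = 0.
Solving: m_0 = 0, m_1 = -783/28, m_2 = 237/7, m_3 = -657/28, m_4 = 0.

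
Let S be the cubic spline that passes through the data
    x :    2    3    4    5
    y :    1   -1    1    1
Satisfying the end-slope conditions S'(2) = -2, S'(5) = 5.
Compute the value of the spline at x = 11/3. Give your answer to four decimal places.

Write σ_i for S''(x_i). With h_i = 1, 1, 1 and divided differences Δ_i = -2, 2, 0, the continuity of S' gives the tridiagonal system
  1·σ_0 + 4·σ_1 + 1·σ_2 = 6(Δ_1 - Δ_0) = 24
  1·σ_1 + 4·σ_2 + 1·σ_3 = 6(Δ_2 - Δ_1) = -12
Clamped end conditions give two more equations: 2h_0·σ_0 + h_0·σ_1 = 6(Δ_0 - S'(2)) = 0 and h_2·σ_2 + 2h_2·σ_3 = 6(S'(5) - Δ_2) = 30.
Forward elimination and back-substitution give σ_0 = -74/15, σ_1 = 148/15, σ_2 = -158/15, σ_3 = 304/15.
On [3, 4], S(x) = -1 + 7/15·(x - 3) + 74/15·(x - 3)² - 17/5·(x - 3)³.
With (x - 3) = 2/3: S(11/3) = 67/135.

0.4963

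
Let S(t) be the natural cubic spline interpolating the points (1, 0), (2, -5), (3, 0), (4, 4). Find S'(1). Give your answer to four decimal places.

Put m_i = S'' at the i-th knot. Here h = (1, 1, 1) and Δ = (-5, 5, 4), so the interior equations h_(i-1)·m_(i-1) + 2(h_(i-1)+h_i)·m_i + h_i·m_(i+1) = 6(Δ_i − Δ_(i-1)) read
  1·m_0 + 4·m_1 + 1·m_2 = 6(Δ_1 - Δ_0) = 60
  1·m_1 + 4·m_2 + 1·m_3 = 6(Δ_2 - Δ_1) = -6
Natural end conditions: m_0 = m_3 = 0.
Solving: m_0 = 0, m_1 = 82/5, m_2 = -28/5, m_3 = 0.
On [1, 2], S'(t) = b_0 + 2c_0·(t - 1) + 3d_0·(t - 1)² with b_0 = Δ_0 - h_0(2m_0 + m_1)/6 = -116/15, c_0 = m_0/2 = 0, d_0 = (m_1 - m_0)/(6h_0) = 41/15. So S'(1) = -116/15.

-7.7333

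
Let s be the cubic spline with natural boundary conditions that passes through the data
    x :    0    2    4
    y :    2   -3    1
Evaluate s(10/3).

-1

Let m_i = s''(x_i). Step sizes h_i = 2, 2; slopes of the chords Δ_i = (y_(i+1) - y_i)/h_i = -5/2, 2.
  2·m_0 + 8·m_1 + 2·m_2 = 6(Δ_1 - Δ_0) = 27
Natural end conditions: m_0 = m_2 = 0.
Solving: m_0 = 0, m_1 = 27/8, m_2 = 0.
On [2, 4], s(x) = -3 - 1/4·(x - 2) + 27/16·(x - 2)² - 9/32·(x - 2)³.
With (x - 2) = 4/3: s(10/3) = -1.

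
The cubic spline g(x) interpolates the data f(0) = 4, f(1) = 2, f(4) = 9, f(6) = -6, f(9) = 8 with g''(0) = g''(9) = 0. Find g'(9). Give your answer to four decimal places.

9.3001

With M_i denoting the second derivative at x_i, h_i = 1, 3, 2, 3, and Δ_i = (y_(i+1) − y_i)/h_i = -2, 7/3, -15/2, 14/3:
  1·M_0 + 8·M_1 + 3·M_2 = 6(Δ_1 - Δ_0) = 26
  3·M_1 + 10·M_2 + 2·M_3 = 6(Δ_2 - Δ_1) = -59
  2·M_2 + 10·M_3 + 3·M_4 = 6(Δ_3 - Δ_2) = 73
Natural end conditions: M_0 = M_4 = 0.
Solving: M_0 = 0, M_1 = 784/113, M_2 = -3334/339, M_3 = 6283/678, M_4 = 0.
On [6, 9], g'(x) = b_3 + 2c_3·(x - 6) + 3d_3·(x - 6)² with b_3 = Δ_3 - h_3(2M_3 + M_4)/6 = -3119/678, c_3 = M_3/2 = 6283/1356, d_3 = (M_4 - M_3)/(6h_3) = -6283/12204. So g'(9) = 12611/1356.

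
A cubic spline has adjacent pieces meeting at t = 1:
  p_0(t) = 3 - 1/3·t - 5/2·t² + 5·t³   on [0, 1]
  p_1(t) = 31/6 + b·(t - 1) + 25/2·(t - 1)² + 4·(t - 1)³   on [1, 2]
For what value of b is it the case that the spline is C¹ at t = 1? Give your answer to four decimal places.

9.6667

p_0'(t) = -1/3 - 5·t + 15·t², so p_0'(1) = 29/3. On the right, p_1'(1) = b, so b = 29/3.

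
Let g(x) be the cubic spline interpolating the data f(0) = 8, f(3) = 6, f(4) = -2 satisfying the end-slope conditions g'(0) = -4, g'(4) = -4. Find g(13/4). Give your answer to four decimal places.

With M_i denoting the second derivative at x_i, h_i = 3, 1, and Δ_i = (y_(i+1) − y_i)/h_i = -2/3, -8:
  3·M_0 + 8·M_1 + 1·M_2 = 6(Δ_1 - Δ_0) = -44
Clamped end conditions give two more equations: 2h_0·M_0 + h_0·M_1 = 6(Δ_0 - g'(0)) = 20 and h_1·M_1 + 2h_1·M_2 = 6(g'(4) - Δ_1) = 24.
Forward elimination and back-substitution give M_0 = 53/6, M_1 = -11, M_2 = 35/2.
On [3, 4], g(x) = 6 - 29/4·(x - 3) - 11/2·(x - 3)² + 19/4·(x - 3)³.
With (x - 3) = 1/4: g(13/4) = 1003/256.

3.9180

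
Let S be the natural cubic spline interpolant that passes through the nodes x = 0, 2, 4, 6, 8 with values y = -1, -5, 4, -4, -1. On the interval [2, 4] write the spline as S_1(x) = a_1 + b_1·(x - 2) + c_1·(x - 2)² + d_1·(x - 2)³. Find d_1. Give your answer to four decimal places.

-1.4330

Let M_i = S''(x_i). Step sizes h_i = 2, 2, 2, 2; slopes of the chords Δ_i = (y_(i+1) - y_i)/h_i = -2, 9/2, -4, 3/2.
  2·M_0 + 8·M_1 + 2·M_2 = 6(Δ_1 - Δ_0) = 39
  2·M_1 + 8·M_2 + 2·M_3 = 6(Δ_2 - Δ_1) = -51
  2·M_2 + 8·M_3 + 2·M_4 = 6(Δ_3 - Δ_2) = 33
Natural end conditions: M_0 = M_4 = 0.
Forward elimination and back-substitution give M_0 = 0, M_1 = 411/56, M_2 = -69/7, M_3 = 369/56, M_4 = 0.
On [2, 4], with S_1(x) = a_1 + b_1·(x - 2) + c_1·(x - 2)² + d_1·(x - 2)³: c_1 = M_1/2 = 411/112, d_1 = (M_2 - M_1)/(6h_1) = -321/224, b_1 = Δ_1 - h_1(2M_1 + M_2)/6 = 81/28.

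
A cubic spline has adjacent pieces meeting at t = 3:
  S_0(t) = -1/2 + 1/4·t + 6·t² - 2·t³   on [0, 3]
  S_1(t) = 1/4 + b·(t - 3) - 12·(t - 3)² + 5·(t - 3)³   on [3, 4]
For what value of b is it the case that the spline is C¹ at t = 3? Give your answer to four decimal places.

S_0'(t) = 1/4 + 12·t - 6·t², so S_0'(3) = -71/4. On the right, S_1'(3) = b, so b = -71/4.

-17.7500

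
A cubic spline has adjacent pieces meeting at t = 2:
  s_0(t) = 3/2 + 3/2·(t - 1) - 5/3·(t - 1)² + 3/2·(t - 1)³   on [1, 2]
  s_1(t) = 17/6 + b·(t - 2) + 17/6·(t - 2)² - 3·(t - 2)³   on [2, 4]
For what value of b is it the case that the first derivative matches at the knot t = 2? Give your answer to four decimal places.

2.6667

s_0'(t) = 3/2 - 10/3·(t - 1) + 9/2·(t - 1)², so s_0'(2) = 8/3. On the right, s_1'(2) = b, so b = 8/3.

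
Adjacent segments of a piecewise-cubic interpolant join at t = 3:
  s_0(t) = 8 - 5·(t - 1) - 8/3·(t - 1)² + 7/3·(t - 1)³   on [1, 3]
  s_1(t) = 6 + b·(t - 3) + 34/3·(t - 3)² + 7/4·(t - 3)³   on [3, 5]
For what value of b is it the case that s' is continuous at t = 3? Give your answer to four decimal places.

12.3333

s_0'(t) = -5 - 16/3·(t - 1) + 7·(t - 1)², so s_0'(3) = 37/3. On the right, s_1'(3) = b, so b = 37/3.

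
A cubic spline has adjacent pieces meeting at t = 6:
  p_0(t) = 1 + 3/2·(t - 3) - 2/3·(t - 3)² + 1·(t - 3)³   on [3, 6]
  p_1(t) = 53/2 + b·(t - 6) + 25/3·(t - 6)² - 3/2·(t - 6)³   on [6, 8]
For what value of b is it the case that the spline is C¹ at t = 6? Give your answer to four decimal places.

24.5000

p_0'(t) = 3/2 - 4/3·(t - 3) + 3·(t - 3)², so p_0'(6) = 49/2. On the right, p_1'(6) = b, so b = 49/2.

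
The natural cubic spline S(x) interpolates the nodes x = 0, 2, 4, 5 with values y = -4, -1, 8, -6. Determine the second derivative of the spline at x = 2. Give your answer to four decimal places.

7.5000

Write M_i for S''(x_i). With h_i = 2, 2, 1 and divided differences Δ_i = 3/2, 9/2, -14, the continuity of S' gives the tridiagonal system
  2·M_0 + 8·M_1 + 2·M_2 = 6(Δ_1 - Δ_0) = 18
  2·M_1 + 6·M_2 + 1·M_3 = 6(Δ_2 - Δ_1) = -111
Natural end conditions: M_0 = M_3 = 0.
Solving the tridiagonal system: M_0 = 0, M_1 = 15/2, M_2 = -21, M_3 = 0.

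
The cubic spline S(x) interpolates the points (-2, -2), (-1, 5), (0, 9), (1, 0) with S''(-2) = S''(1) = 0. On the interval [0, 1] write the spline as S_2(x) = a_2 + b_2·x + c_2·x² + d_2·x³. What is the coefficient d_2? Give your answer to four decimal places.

Let σ_i = S''(x_i). Step sizes h_i = 1, 1, 1; slopes of the chords Δ_i = (y_(i+1) - y_i)/h_i = 7, 4, -9.
  1·σ_0 + 4·σ_1 + 1·σ_2 = 6(Δ_1 - Δ_0) = -18
  1·σ_1 + 4·σ_2 + 1·σ_3 = 6(Δ_2 - Δ_1) = -78
Natural end conditions: σ_0 = σ_3 = 0.
Solving the tridiagonal system: σ_0 = 0, σ_1 = 2/5, σ_2 = -98/5, σ_3 = 0.
On [0, 1], with S_2(x) = a_2 + b_2·x + c_2·x² + d_2·x³: c_2 = σ_2/2 = -49/5, d_2 = (σ_3 - σ_2)/(6h_2) = 49/15, b_2 = Δ_2 - h_2(2σ_2 + σ_3)/6 = -37/15.

3.2667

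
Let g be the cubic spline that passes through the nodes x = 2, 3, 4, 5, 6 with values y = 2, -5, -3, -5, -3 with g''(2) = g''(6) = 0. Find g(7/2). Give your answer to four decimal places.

Put m_i = g'' at the i-th knot. Here h = (1, 1, 1, 1) and Δ = (-7, 2, -2, 2), so the interior equations h_(i-1)·m_(i-1) + 2(h_(i-1)+h_i)·m_i + h_i·m_(i+1) = 6(Δ_i − Δ_(i-1)) read
  1·m_0 + 4·m_1 + 1·m_2 = 6(Δ_1 - Δ_0) = 54
  1·m_1 + 4·m_2 + 1·m_3 = 6(Δ_2 - Δ_1) = -24
  1·m_2 + 4·m_3 + 1·m_4 = 6(Δ_3 - Δ_2) = 24
Natural end conditions: m_0 = m_4 = 0.
Solving the tridiagonal system: m_0 = 0, m_1 = 465/28, m_2 = -87/7, m_3 = 255/28, m_4 = 0.
On [3, 4], g(x) = -5 - 41/28·(x - 3) + 465/56·(x - 3)² - 271/56·(x - 3)³.
With (x - 3) = 1/2: g(7/2) = -1909/448.

-4.2612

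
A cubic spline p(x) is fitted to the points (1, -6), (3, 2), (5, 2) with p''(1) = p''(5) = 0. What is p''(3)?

-3

Let m_i = p''(x_i). Step sizes h_i = 2, 2; slopes of the chords Δ_i = (y_(i+1) - y_i)/h_i = 4, 0.
  2·m_0 + 8·m_1 + 2·m_2 = 6(Δ_1 - Δ_0) = -24
Natural end conditions: m_0 = m_2 = 0.
Hence m_0 = 0, m_1 = -3, m_2 = 0.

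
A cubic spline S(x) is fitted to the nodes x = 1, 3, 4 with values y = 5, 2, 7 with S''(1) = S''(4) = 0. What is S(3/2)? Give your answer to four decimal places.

With M_i denoting the second derivative at x_i, h_i = 2, 1, and Δ_i = (y_(i+1) − y_i)/h_i = -3/2, 5:
  2·M_0 + 6·M_1 + 1·M_2 = 6(Δ_1 - Δ_0) = 39
Natural end conditions: M_0 = M_2 = 0.
Solving the tridiagonal system: M_0 = 0, M_1 = 13/2, M_2 = 0.
On [1, 3], S(x) = 5 - 11/3·(x - 1) + 0·(x - 1)² + 13/24·(x - 1)³.
With (x - 1) = 1/2: S(3/2) = 207/64.

3.2344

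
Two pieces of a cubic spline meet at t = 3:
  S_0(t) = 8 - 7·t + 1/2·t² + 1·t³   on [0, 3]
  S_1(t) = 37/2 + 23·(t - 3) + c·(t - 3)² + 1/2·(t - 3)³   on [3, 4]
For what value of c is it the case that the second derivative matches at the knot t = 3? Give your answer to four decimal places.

9.5000

S_0''(t) = 1 + 6·t, so S_0''(3) = 19. On the right, S_1''(3) = 2c, so c = 19/2.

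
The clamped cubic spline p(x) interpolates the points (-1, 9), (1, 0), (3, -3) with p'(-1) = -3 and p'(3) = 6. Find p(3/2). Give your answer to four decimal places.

-2.5078

With M_i denoting the second derivative at x_i, h_i = 2, 2, and Δ_i = (y_(i+1) − y_i)/h_i = -9/2, -3/2:
  2·M_0 + 8·M_1 + 2·M_2 = 6(Δ_1 - Δ_0) = 18
Clamped end conditions give two more equations: 2h_0·M_0 + h_0·M_1 = 6(Δ_0 - p'(-1)) = -9 and h_1·M_1 + 2h_1·M_2 = 6(p'(3) - Δ_1) = 45.
Hence M_0 = -9/4, M_1 = 0, M_2 = 45/4.
On [1, 3], p(x) = 0 - 21/4·(x - 1) + 0·(x - 1)² + 15/16·(x - 1)³.
With (x - 1) = 1/2: p(3/2) = -321/128.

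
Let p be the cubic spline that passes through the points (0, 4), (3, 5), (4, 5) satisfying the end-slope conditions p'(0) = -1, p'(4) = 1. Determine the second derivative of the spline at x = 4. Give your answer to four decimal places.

3.7500

Put m_i = p'' at the i-th knot. Here h = (3, 1) and Δ = (1/3, 0), so the interior equations h_(i-1)·m_(i-1) + 2(h_(i-1)+h_i)·m_i + h_i·m_(i+1) = 6(Δ_i − Δ_(i-1)) read
  3·m_0 + 8·m_1 + 1·m_2 = 6(Δ_1 - Δ_0) = -2
Clamped end conditions give two more equations: 2h_0·m_0 + h_0·m_1 = 6(Δ_0 - p'(0)) = 8 and h_1·m_1 + 2h_1·m_2 = 6(p'(4) - Δ_1) = 6.
Solving: m_0 = 25/12, m_1 = -3/2, m_2 = 15/4.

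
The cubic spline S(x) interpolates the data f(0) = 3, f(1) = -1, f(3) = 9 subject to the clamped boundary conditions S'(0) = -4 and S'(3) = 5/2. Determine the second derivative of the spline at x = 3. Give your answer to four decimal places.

-10.5833

With M_i denoting the second derivative at x_i, h_i = 1, 2, and Δ_i = (y_(i+1) − y_i)/h_i = -4, 5:
  1·M_0 + 6·M_1 + 2·M_2 = 6(Δ_1 - Δ_0) = 54
Clamped end conditions give two more equations: 2h_0·M_0 + h_0·M_1 = 6(Δ_0 - S'(0)) = 0 and h_1·M_1 + 2h_1·M_2 = 6(S'(3) - Δ_1) = -15.
Forward elimination and back-substitution give M_0 = -41/6, M_1 = 41/3, M_2 = -127/12.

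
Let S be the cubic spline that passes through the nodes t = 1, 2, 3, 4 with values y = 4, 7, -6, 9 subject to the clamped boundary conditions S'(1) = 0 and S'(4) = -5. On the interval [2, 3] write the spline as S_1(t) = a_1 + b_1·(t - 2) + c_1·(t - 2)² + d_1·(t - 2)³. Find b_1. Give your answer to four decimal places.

-8.7333

Write M_i for S''(x_i). With h_i = 1, 1, 1 and divided differences Δ_i = 3, -13, 15, the continuity of S' gives the tridiagonal system
  1·M_0 + 4·M_1 + 1·M_2 = 6(Δ_1 - Δ_0) = -96
  1·M_1 + 4·M_2 + 1·M_3 = 6(Δ_2 - Δ_1) = 168
Clamped end conditions give two more equations: 2h_0·M_0 + h_0·M_1 = 6(Δ_0 - S'(1)) = 18 and h_2·M_2 + 2h_2·M_3 = 6(S'(4) - Δ_2) = -120.
Solving the tridiagonal system: M_0 = 532/15, M_1 = -794/15, M_2 = 1204/15, M_3 = -1502/15.
On [2, 3], with S_1(t) = a_1 + b_1·(t - 2) + c_1·(t - 2)² + d_1·(t - 2)³: c_1 = M_1/2 = -397/15, d_1 = (M_2 - M_1)/(6h_1) = 111/5, b_1 = Δ_1 - h_1(2M_1 + M_2)/6 = -131/15.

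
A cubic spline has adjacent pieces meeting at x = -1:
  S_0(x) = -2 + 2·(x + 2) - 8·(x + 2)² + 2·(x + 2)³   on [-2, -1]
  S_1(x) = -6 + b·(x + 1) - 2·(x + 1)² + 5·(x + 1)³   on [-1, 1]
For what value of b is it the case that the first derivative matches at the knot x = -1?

S_0'(x) = 2 - 16·(x + 2) + 6·(x + 2)², so S_0'(-1) = -8. On the right, S_1'(-1) = b, so b = -8.

-8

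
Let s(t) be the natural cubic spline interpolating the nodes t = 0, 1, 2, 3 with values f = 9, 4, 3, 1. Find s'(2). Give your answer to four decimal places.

-0.9333

Let M_i = s''(x_i). Step sizes h_i = 1, 1, 1; slopes of the chords Δ_i = (y_(i+1) - y_i)/h_i = -5, -1, -2.
  1·M_0 + 4·M_1 + 1·M_2 = 6(Δ_1 - Δ_0) = 24
  1·M_1 + 4·M_2 + 1·M_3 = 6(Δ_2 - Δ_1) = -6
Natural end conditions: M_0 = M_3 = 0.
Hence M_0 = 0, M_1 = 34/5, M_2 = -16/5, M_3 = 0.
On [2, 3], s'(t) = b_2 + 2c_2·(t - 2) + 3d_2·(t - 2)² with b_2 = Δ_2 - h_2(2M_2 + M_3)/6 = -14/15, c_2 = M_2/2 = -8/5, d_2 = (M_3 - M_2)/(6h_2) = 8/15. So s'(2) = -14/15.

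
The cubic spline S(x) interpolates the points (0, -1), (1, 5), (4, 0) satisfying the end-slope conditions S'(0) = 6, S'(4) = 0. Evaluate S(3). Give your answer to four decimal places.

Let M_i = S''(x_i). Step sizes h_i = 1, 3; slopes of the chords Δ_i = (y_(i+1) - y_i)/h_i = 6, -5/3.
  1·M_0 + 8·M_1 + 3·M_2 = 6(Δ_1 - Δ_0) = -46
Clamped end conditions give two more equations: 2h_0·M_0 + h_0·M_1 = 6(Δ_0 - S'(0)) = 0 and h_1·M_1 + 2h_1·M_2 = 6(S'(4) - Δ_1) = 10.
Hence M_0 = 17/4, M_1 = -17/2, M_2 = 71/12.
On [1, 4], S(x) = 5 + 31/8·(x - 1) - 17/4·(x - 1)² + 173/216·(x - 1)³.
With (x - 1) = 2: S(3) = 233/108.

2.1574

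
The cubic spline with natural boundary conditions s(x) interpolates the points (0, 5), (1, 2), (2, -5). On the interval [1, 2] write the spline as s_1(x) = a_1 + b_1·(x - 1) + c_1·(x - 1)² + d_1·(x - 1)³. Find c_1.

Write M_i for s''(x_i). With h_i = 1, 1 and divided differences Δ_i = -3, -7, the continuity of s' gives the tridiagonal system
  1·M_0 + 4·M_1 + 1·M_2 = 6(Δ_1 - Δ_0) = -24
Natural end conditions: M_0 = M_2 = 0.
Solving: M_0 = 0, M_1 = -6, M_2 = 0.
On [1, 2], with s_1(x) = a_1 + b_1·(x - 1) + c_1·(x - 1)² + d_1·(x - 1)³: c_1 = M_1/2 = -3, d_1 = (M_2 - M_1)/(6h_1) = 1, b_1 = Δ_1 - h_1(2M_1 + M_2)/6 = -5.

-3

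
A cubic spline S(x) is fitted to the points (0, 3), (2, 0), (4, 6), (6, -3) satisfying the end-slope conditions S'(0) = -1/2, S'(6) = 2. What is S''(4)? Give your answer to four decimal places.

-11.3667

With M_i denoting the second derivative at x_i, h_i = 2, 2, 2, and Δ_i = (y_(i+1) − y_i)/h_i = -3/2, 3, -9/2:
  2·M_0 + 8·M_1 + 2·M_2 = 6(Δ_1 - Δ_0) = 27
  2·M_1 + 8·M_2 + 2·M_3 = 6(Δ_2 - Δ_1) = -45
Clamped end conditions give two more equations: 2h_0·M_0 + h_0·M_1 = 6(Δ_0 - S'(0)) = -6 and h_2·M_2 + 2h_2·M_3 = 6(S'(6) - Δ_2) = 39.
Hence M_0 = -79/15, M_1 = 113/15, M_2 = -341/30, M_3 = 463/30.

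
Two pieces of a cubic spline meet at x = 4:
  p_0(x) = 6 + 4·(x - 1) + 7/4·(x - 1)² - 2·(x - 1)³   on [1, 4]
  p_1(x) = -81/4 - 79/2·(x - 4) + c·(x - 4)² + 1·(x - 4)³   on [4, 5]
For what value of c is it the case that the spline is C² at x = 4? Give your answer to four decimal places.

-16.2500

p_0''(x) = 7/2 - 12·(x - 1), so p_0''(4) = -65/2. On the right, p_1''(4) = 2c, so c = -65/4.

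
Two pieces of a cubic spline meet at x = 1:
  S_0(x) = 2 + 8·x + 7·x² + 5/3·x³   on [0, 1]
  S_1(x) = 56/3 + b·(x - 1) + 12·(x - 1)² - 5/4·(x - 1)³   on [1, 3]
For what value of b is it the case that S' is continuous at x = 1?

S_0'(x) = 8 + 14·x + 5·x², so S_0'(1) = 27. On the right, S_1'(1) = b, so b = 27.

27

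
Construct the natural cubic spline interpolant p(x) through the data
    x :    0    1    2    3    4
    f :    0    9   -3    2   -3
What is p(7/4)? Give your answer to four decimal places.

Let M_i = p''(x_i). Step sizes h_i = 1, 1, 1, 1; slopes of the chords Δ_i = (y_(i+1) - y_i)/h_i = 9, -12, 5, -5.
  1·M_0 + 4·M_1 + 1·M_2 = 6(Δ_1 - Δ_0) = -126
  1·M_1 + 4·M_2 + 1·M_3 = 6(Δ_2 - Δ_1) = 102
  1·M_2 + 4·M_3 + 1·M_4 = 6(Δ_3 - Δ_2) = -60
Natural end conditions: M_0 = M_4 = 0.
Solving the tridiagonal system: M_0 = 0, M_1 = -1179/28, M_2 = 297/7, M_3 = -717/28, M_4 = 0.
On [1, 2], p(x) = 9 - 141/28·(x - 1) - 1179/56·(x - 1)² + 789/56·(x - 1)³.
With (x - 1) = 3/4: p(7/4) = -2421/3584.

-0.6755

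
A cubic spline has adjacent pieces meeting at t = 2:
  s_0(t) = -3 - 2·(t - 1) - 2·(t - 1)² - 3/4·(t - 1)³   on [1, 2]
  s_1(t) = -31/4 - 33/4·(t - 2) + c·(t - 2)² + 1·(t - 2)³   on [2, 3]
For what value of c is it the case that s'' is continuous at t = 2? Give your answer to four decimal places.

-4.2500

s_0''(t) = -4 - 9/2·(t - 1), so s_0''(2) = -17/2. On the right, s_1''(2) = 2c, so c = -17/4.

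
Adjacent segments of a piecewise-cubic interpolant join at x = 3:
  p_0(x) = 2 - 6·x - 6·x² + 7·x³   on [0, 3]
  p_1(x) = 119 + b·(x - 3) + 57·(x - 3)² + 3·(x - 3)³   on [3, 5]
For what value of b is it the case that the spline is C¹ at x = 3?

147

p_0'(x) = -6 - 12·x + 21·x², so p_0'(3) = 147. On the right, p_1'(3) = b, so b = 147.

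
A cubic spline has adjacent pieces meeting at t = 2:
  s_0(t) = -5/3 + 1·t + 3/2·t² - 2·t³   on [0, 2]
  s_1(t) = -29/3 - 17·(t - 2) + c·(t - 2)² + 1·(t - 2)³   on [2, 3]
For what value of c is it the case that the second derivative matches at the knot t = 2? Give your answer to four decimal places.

-10.5000

s_0''(t) = 3 - 12·t, so s_0''(2) = -21. On the right, s_1''(2) = 2c, so c = -21/2.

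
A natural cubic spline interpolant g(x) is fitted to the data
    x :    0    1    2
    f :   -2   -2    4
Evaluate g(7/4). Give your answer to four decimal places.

2.1484

Put M_i = g'' at the i-th knot. Here h = (1, 1) and Δ = (0, 6), so the interior equations h_(i-1)·M_(i-1) + 2(h_(i-1)+h_i)·M_i + h_i·M_(i+1) = 6(Δ_i − Δ_(i-1)) read
  1·M_0 + 4·M_1 + 1·M_2 = 6(Δ_1 - Δ_0) = 36
Natural end conditions: M_0 = M_2 = 0.
Hence M_0 = 0, M_1 = 9, M_2 = 0.
On [1, 2], g(x) = -2 + 3·(x - 1) + 9/2·(x - 1)² - 3/2·(x - 1)³.
With (x - 1) = 3/4: g(7/4) = 275/128.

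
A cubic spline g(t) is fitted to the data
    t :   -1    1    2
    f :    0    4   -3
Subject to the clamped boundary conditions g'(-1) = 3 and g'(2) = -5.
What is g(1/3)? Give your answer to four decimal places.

4.8395

With σ_i denoting the second derivative at x_i, h_i = 2, 1, and Δ_i = (y_(i+1) − y_i)/h_i = 2, -7:
  2·σ_0 + 6·σ_1 + 1·σ_2 = 6(Δ_1 - Δ_0) = -54
Clamped end conditions give two more equations: 2h_0·σ_0 + h_0·σ_1 = 6(Δ_0 - g'(-1)) = -6 and h_1·σ_1 + 2h_1·σ_2 = 6(g'(2) - Δ_1) = 12.
Solving the tridiagonal system: σ_0 = 29/6, σ_1 = -38/3, σ_2 = 37/3.
On [-1, 1], g(t) = 0 + 3·(t + 1) + 29/12·(t + 1)² - 35/24·(t + 1)³.
With (t + 1) = 4/3: g(1/3) = 392/81.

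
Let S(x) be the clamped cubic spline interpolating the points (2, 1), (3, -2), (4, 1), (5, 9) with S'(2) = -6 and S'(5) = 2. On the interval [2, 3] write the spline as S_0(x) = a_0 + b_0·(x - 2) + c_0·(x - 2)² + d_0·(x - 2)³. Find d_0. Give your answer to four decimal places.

With M_i denoting the second derivative at x_i, h_i = 1, 1, 1, and Δ_i = (y_(i+1) − y_i)/h_i = -3, 3, 8:
  1·M_0 + 4·M_1 + 1·M_2 = 6(Δ_1 - Δ_0) = 36
  1·M_1 + 4·M_2 + 1·M_3 = 6(Δ_2 - Δ_1) = 30
Clamped end conditions give two more equations: 2h_0·M_0 + h_0·M_1 = 6(Δ_0 - S'(2)) = 18 and h_2·M_2 + 2h_2·M_3 = 6(S'(5) - Δ_2) = -36.
Solving the tridiagonal system: M_0 = 104/15, M_1 = 62/15, M_2 = 188/15, M_3 = -364/15.
On [2, 3], with S_0(x) = a_0 + b_0·(x - 2) + c_0·(x - 2)² + d_0·(x - 2)³: c_0 = M_0/2 = 52/15, d_0 = (M_1 - M_0)/(6h_0) = -7/15, b_0 = Δ_0 - h_0(2M_0 + M_1)/6 = -6.

-0.4667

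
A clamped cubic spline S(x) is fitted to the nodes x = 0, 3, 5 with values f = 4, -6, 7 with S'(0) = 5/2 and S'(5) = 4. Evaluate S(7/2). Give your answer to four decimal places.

Write M_i for S''(x_i). With h_i = 3, 2 and divided differences Δ_i = -10/3, 13/2, the continuity of S' gives the tridiagonal system
  3·M_0 + 10·M_1 + 2·M_2 = 6(Δ_1 - Δ_0) = 59
Clamped end conditions give two more equations: 2h_0·M_0 + h_0·M_1 = 6(Δ_0 - S'(0)) = -35 and h_1·M_1 + 2h_1·M_2 = 6(S'(5) - Δ_1) = -15.
Solving: M_0 = -343/30, M_1 = 56/5, M_2 = -187/20.
On [3, 5], S(x) = -6 + 43/20·(x - 3) + 28/5·(x - 3)² - 137/80·(x - 3)³.
With (x - 3) = 1/2: S(7/2) = -2393/640.

-3.7391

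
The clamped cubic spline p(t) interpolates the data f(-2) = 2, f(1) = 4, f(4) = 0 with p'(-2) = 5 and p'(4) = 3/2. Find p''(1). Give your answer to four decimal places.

Put σ_i = p'' at the i-th knot. Here h = (3, 3) and Δ = (2/3, -4/3), so the interior equations h_(i-1)·σ_(i-1) + 2(h_(i-1)+h_i)·σ_i + h_i·σ_(i+1) = 6(Δ_i − Δ_(i-1)) read
  3·σ_0 + 12·σ_1 + 3·σ_2 = 6(Δ_1 - Δ_0) = -12
Clamped end conditions give two more equations: 2h_0·σ_0 + h_0·σ_1 = 6(Δ_0 - p'(-2)) = -26 and h_1·σ_1 + 2h_1·σ_2 = 6(p'(4) - Δ_1) = 17.
Forward elimination and back-substitution give σ_0 = -47/12, σ_1 = -5/6, σ_2 = 13/4.

-0.8333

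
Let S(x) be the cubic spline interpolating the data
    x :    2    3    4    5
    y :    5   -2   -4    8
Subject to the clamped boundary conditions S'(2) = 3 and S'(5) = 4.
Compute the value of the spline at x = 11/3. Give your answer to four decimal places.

-5.5259

With σ_i denoting the second derivative at x_i, h_i = 1, 1, 1, and Δ_i = (y_(i+1) − y_i)/h_i = -7, -2, 12:
  1·σ_0 + 4·σ_1 + 1·σ_2 = 6(Δ_1 - Δ_0) = 30
  1·σ_1 + 4·σ_2 + 1·σ_3 = 6(Δ_2 - Δ_1) = 84
Clamped end conditions give two more equations: 2h_0·σ_0 + h_0·σ_1 = 6(Δ_0 - S'(2)) = -60 and h_2·σ_2 + 2h_2·σ_3 = 6(S'(5) - Δ_2) = -48.
Solving the tridiagonal system: σ_0 = -518/15, σ_1 = 136/15, σ_2 = 424/15, σ_3 = -572/15.
On [3, 4], S(x) = -2 - 146/15·(x - 3) + 68/15·(x - 3)² + 16/5·(x - 3)³.
With (x - 3) = 2/3: S(11/3) = -746/135.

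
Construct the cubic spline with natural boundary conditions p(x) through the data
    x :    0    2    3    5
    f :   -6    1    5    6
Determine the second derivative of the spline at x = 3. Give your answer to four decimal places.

Write m_i for p''(x_i). With h_i = 2, 1, 2 and divided differences Δ_i = 7/2, 4, 1/2, the continuity of p' gives the tridiagonal system
  2·m_0 + 6·m_1 + 1·m_2 = 6(Δ_1 - Δ_0) = 3
  1·m_1 + 6·m_2 + 2·m_3 = 6(Δ_2 - Δ_1) = -21
Natural end conditions: m_0 = m_3 = 0.
Solving the tridiagonal system: m_0 = 0, m_1 = 39/35, m_2 = -129/35, m_3 = 0.

-3.6857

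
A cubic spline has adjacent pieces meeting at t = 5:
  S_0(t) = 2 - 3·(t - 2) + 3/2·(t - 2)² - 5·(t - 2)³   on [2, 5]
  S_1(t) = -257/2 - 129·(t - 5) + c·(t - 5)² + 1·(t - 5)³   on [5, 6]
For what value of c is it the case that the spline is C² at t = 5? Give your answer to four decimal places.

-43.5000

S_0''(t) = 3 - 30·(t - 2), so S_0''(5) = -87. On the right, S_1''(5) = 2c, so c = -87/2.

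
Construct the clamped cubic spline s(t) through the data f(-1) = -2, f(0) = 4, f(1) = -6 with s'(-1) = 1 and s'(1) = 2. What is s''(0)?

Put M_i = s'' at the i-th knot. Here h = (1, 1) and Δ = (6, -10), so the interior equations h_(i-1)·M_(i-1) + 2(h_(i-1)+h_i)·M_i + h_i·M_(i+1) = 6(Δ_i − Δ_(i-1)) read
  1·M_0 + 4·M_1 + 1·M_2 = 6(Δ_1 - Δ_0) = -96
Clamped end conditions give two more equations: 2h_0·M_0 + h_0·M_1 = 6(Δ_0 - s'(-1)) = 30 and h_1·M_1 + 2h_1·M_2 = 6(s'(1) - Δ_1) = 72.
Solving: M_0 = 79/2, M_1 = -49, M_2 = 121/2.

-49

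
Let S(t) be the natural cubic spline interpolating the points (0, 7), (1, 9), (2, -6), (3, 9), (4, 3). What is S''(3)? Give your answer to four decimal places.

With M_i denoting the second derivative at x_i, h_i = 1, 1, 1, 1, and Δ_i = (y_(i+1) − y_i)/h_i = 2, -15, 15, -6:
  1·M_0 + 4·M_1 + 1·M_2 = 6(Δ_1 - Δ_0) = -102
  1·M_1 + 4·M_2 + 1·M_3 = 6(Δ_2 - Δ_1) = 180
  1·M_2 + 4·M_3 + 1·M_4 = 6(Δ_3 - Δ_2) = -126
Natural end conditions: M_0 = M_4 = 0.
Solving the tridiagonal system: M_0 = 0, M_1 = -297/7, M_2 = 474/7, M_3 = -339/7, M_4 = 0.

-48.4286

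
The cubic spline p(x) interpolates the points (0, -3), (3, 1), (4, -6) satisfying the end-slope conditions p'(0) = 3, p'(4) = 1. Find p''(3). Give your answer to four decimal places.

Write M_i for p''(x_i). With h_i = 3, 1 and divided differences Δ_i = 4/3, -7, the continuity of p' gives the tridiagonal system
  3·M_0 + 8·M_1 + 1·M_2 = 6(Δ_1 - Δ_0) = -50
Clamped end conditions give two more equations: 2h_0·M_0 + h_0·M_1 = 6(Δ_0 - p'(0)) = -10 and h_1·M_1 + 2h_1·M_2 = 6(p'(4) - Δ_1) = 48.
Solving: M_0 = 49/12, M_1 = -23/2, M_2 = 119/4.

-11.5000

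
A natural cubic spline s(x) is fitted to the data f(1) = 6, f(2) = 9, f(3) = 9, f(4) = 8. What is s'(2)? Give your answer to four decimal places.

1.5333

Put M_i = s'' at the i-th knot. Here h = (1, 1, 1) and Δ = (3, 0, -1), so the interior equations h_(i-1)·M_(i-1) + 2(h_(i-1)+h_i)·M_i + h_i·M_(i+1) = 6(Δ_i − Δ_(i-1)) read
  1·M_0 + 4·M_1 + 1·M_2 = 6(Δ_1 - Δ_0) = -18
  1·M_1 + 4·M_2 + 1·M_3 = 6(Δ_2 - Δ_1) = -6
Natural end conditions: M_0 = M_3 = 0.
Solving: M_0 = 0, M_1 = -22/5, M_2 = -2/5, M_3 = 0.
On [2, 3], s'(x) = b_1 + 2c_1·(x - 2) + 3d_1·(x - 2)² with b_1 = Δ_1 - h_1(2M_1 + M_2)/6 = 23/15, c_1 = M_1/2 = -11/5, d_1 = (M_2 - M_1)/(6h_1) = 2/3. So s'(2) = 23/15.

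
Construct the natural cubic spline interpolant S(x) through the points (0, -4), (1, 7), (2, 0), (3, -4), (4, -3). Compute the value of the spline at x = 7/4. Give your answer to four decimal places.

2.3234

Put σ_i = S'' at the i-th knot. Here h = (1, 1, 1, 1) and Δ = (11, -7, -4, 1), so the interior equations h_(i-1)·σ_(i-1) + 2(h_(i-1)+h_i)·σ_i + h_i·σ_(i+1) = 6(Δ_i − Δ_(i-1)) read
  1·σ_0 + 4·σ_1 + 1·σ_2 = 6(Δ_1 - Δ_0) = -108
  1·σ_1 + 4·σ_2 + 1·σ_3 = 6(Δ_2 - Δ_1) = 18
  1·σ_2 + 4·σ_3 + 1·σ_4 = 6(Δ_3 - Δ_2) = 30
Natural end conditions: σ_0 = σ_4 = 0.
Solving the tridiagonal system: σ_0 = 0, σ_1 = -831/28, σ_2 = 75/7, σ_3 = 135/28, σ_4 = 0.
On [1, 2], S(x) = 7 + 31/28·(x - 1) - 831/56·(x - 1)² + 377/56·(x - 1)³.
With (x - 1) = 3/4: S(7/4) = 8327/3584.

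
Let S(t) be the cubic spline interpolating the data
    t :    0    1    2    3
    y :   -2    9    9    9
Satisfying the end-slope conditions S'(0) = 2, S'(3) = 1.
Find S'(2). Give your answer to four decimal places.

Let σ_i = S''(x_i). Step sizes h_i = 1, 1, 1; slopes of the chords Δ_i = (y_(i+1) - y_i)/h_i = 11, 0, 0.
  1·σ_0 + 4·σ_1 + 1·σ_2 = 6(Δ_1 - Δ_0) = -66
  1·σ_1 + 4·σ_2 + 1·σ_3 = 6(Δ_2 - Δ_1) = 0
Clamped end conditions give two more equations: 2h_0·σ_0 + h_0·σ_1 = 6(Δ_0 - S'(0)) = 54 and h_2·σ_2 + 2h_2·σ_3 = 6(S'(3) - Δ_2) = 6.
Solving: σ_0 = 124/3, σ_1 = -86/3, σ_2 = 22/3, σ_3 = -2/3.
On [2, 3], S'(t) = b_2 + 2c_2·(t - 2) + 3d_2·(t - 2)² with b_2 = Δ_2 - h_2(2σ_2 + σ_3)/6 = -7/3, c_2 = σ_2/2 = 11/3, d_2 = (σ_3 - σ_2)/(6h_2) = -4/3. So S'(2) = -7/3.

-2.3333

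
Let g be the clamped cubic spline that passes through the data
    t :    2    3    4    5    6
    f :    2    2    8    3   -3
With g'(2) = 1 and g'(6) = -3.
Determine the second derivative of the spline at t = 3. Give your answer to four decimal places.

17.2143

Write m_i for g''(x_i). With h_i = 1, 1, 1, 1 and divided differences Δ_i = 0, 6, -5, -6, the continuity of g' gives the tridiagonal system
  1·m_0 + 4·m_1 + 1·m_2 = 6(Δ_1 - Δ_0) = 36
  1·m_1 + 4·m_2 + 1·m_3 = 6(Δ_2 - Δ_1) = -66
  1·m_2 + 4·m_3 + 1·m_4 = 6(Δ_3 - Δ_2) = -6
Clamped end conditions give two more equations: 2h_0·m_0 + h_0·m_1 = 6(Δ_0 - g'(2)) = -6 and h_3·m_3 + 2h_3·m_4 = 6(g'(6) - Δ_3) = 18.
Hence m_0 = -325/28, m_1 = 241/14, m_2 = -85/4, m_3 = 25/14, m_4 = 227/28.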